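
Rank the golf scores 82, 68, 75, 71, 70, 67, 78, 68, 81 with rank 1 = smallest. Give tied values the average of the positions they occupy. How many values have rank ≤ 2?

Sorted (ascending): 67, 68, 68, 70, 71, 75, 78, 81, 82
The 2 values of 68 occupy positions 2–3 → average rank (2+3)/2 = 2.5.
Ranks ≤ 2: {1} → 1 value.

1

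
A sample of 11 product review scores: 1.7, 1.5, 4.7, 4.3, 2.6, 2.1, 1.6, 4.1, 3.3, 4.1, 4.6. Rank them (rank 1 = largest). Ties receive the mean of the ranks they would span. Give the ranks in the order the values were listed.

9, 11, 1, 3, 7, 8, 10, 4.5, 6, 4.5, 2

Sorted (descending): 4.7, 4.6, 4.3, 4.1, 4.1, 3.3, 2.6, 2.1, 1.7, 1.6, 1.5
The 2 values of 4.1 occupy positions 4–5 → average rank (4+5)/2 = 4.5.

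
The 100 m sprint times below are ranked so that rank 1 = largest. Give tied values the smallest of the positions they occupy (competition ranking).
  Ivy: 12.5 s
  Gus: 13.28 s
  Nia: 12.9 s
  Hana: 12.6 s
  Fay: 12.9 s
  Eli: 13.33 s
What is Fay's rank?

3

Sorted (descending): 13.33, 13.28, 12.9, 12.9, 12.6, 12.5
The 2 values of 12.9 occupy positions 3–4 → each gets rank 3.
Fay has value 12.9 s → rank 3.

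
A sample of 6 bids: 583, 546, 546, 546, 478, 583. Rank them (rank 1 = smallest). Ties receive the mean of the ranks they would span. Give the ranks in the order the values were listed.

Sorted (ascending): 478, 546, 546, 546, 583, 583
The 3 values of 546 occupy positions 2–4 → average rank 3.
The 2 values of 583 occupy positions 5–6 → average rank (5+6)/2 = 5.5.

5.5, 3, 3, 3, 1, 5.5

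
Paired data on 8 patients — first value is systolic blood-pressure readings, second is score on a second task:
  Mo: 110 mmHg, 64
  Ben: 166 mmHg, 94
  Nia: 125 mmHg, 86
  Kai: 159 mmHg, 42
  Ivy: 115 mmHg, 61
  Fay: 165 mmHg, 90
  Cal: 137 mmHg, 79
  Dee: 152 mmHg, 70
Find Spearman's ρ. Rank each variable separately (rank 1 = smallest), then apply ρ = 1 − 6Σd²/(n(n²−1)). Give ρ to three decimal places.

Ranks of variable 1: 1, 8, 3, 6, 2, 7, 4, 5
Ranks of variable 2: 3, 8, 6, 1, 2, 7, 5, 4
d = r₁ − r₂: -2, 0, -3, 5, 0, 0, -1, 1
d²: 4, 0, 9, 25, 0, 0, 1, 1; Σd² = 40
ρ = 1 − 6·40/(8·63) = 1 − 240/504 = 0.524

0.524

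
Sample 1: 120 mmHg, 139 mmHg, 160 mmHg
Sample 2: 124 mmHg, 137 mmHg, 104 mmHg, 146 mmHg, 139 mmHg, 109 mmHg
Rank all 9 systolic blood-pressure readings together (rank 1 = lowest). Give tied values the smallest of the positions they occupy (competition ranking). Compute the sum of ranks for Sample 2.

Sorted (ascending): 104, 109, 120, 124, 137, 139, 139, 146, 160
The 2 values of 139 occupy positions 6–7 → each gets rank 6.
Sample 2 values → pooled ranks: 124→4, 137→5, 104→1, 146→8, 139→6, 109→2
Rank sum = 4 + 5 + 1 + 8 + 6 + 2 = 26

26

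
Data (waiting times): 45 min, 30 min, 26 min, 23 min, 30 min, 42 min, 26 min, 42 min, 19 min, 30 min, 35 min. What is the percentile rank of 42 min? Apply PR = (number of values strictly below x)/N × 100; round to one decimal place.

72.7

N = 11.
Strictly below 42: 8. Equal to 42: 2.
PR = 8/11 × 100 = 72.7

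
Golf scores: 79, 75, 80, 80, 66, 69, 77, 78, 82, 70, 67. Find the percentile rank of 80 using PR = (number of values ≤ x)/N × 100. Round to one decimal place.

90.9

N = 11.
Strictly below 80: 8. Equal to 80: 2.
PR = 10/11 × 100 = 90.9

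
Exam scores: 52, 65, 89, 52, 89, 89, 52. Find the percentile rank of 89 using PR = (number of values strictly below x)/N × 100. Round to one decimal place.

N = 7.
Strictly below 89: 4. Equal to 89: 3.
PR = 4/7 × 100 = 57.1

57.1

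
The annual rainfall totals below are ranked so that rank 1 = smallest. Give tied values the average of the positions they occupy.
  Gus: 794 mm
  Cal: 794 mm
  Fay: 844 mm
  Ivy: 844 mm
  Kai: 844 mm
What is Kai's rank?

4

Sorted (ascending): 794, 794, 844, 844, 844
The 2 values of 794 occupy positions 1–2 → average rank (1+2)/2 = 1.5.
The 3 values of 844 occupy positions 3–5 → average rank 4.
Kai has value 844 mm → rank 4.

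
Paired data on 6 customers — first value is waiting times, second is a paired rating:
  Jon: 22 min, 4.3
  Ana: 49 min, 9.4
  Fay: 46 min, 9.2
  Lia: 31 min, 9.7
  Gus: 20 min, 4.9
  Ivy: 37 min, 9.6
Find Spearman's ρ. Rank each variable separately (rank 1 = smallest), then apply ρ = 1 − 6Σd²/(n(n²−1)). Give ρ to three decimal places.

Ranks of variable 1: 2, 6, 5, 3, 1, 4
Ranks of variable 2: 1, 4, 3, 6, 2, 5
d = r₁ − r₂: 1, 2, 2, -3, -1, -1
d²: 1, 4, 4, 9, 1, 1; Σd² = 20
ρ = 1 − 6·20/(6·35) = 1 − 120/210 = 0.429

0.429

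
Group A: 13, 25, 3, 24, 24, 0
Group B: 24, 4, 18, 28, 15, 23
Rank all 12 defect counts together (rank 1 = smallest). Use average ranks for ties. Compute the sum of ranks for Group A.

36

Sorted (ascending): 0, 3, 4, 13, 15, 18, 23, 24, 24, 24, 25, 28
The 3 values of 24 occupy positions 8–10 → average rank 9.
Group A values → pooled ranks: 13→4, 25→11, 3→2, 24→9, 24→9, 0→1
Rank sum = 4 + 11 + 2 + 9 + 9 + 1 = 36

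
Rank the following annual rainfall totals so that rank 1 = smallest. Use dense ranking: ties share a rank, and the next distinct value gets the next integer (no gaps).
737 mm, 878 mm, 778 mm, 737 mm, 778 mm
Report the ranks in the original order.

1, 3, 2, 1, 2

Sorted (ascending): 737, 737, 778, 778, 878
The 2 values of 737 share dense rank 1.
The 2 values of 778 share dense rank 2.
Remaining distinct values take the next consecutive integers.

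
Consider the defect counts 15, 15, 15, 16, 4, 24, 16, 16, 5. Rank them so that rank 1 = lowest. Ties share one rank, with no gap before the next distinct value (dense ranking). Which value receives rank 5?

Sorted (ascending): 4, 5, 15, 15, 15, 16, 16, 16, 24
The 3 values of 15 share dense rank 3.
The 3 values of 16 share dense rank 4.
Remaining distinct values take the next consecutive integers.
Rank 5 → value 24.

24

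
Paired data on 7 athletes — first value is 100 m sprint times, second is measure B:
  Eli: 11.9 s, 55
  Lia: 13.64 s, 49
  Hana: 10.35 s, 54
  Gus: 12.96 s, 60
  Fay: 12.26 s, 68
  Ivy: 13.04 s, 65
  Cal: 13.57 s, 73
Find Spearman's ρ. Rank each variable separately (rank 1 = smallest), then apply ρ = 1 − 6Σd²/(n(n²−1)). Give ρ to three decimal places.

0.143

Ranks of variable 1: 2, 7, 1, 4, 3, 5, 6
Ranks of variable 2: 3, 1, 2, 4, 6, 5, 7
d = r₁ − r₂: -1, 6, -1, 0, -3, 0, -1
d²: 1, 36, 1, 0, 9, 0, 1; Σd² = 48
ρ = 1 − 6·48/(7·48) = 1 − 288/336 = 0.143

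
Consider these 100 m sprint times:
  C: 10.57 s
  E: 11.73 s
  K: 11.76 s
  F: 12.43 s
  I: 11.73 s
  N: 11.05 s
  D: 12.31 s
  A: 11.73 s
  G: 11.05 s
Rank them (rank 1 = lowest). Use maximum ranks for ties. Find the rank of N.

3

Sorted (ascending): 10.57, 11.05, 11.05, 11.73, 11.73, 11.73, 11.76, 12.31, 12.43
The 2 values of 11.05 occupy positions 2–3 → each gets rank 3.
The 3 values of 11.73 occupy positions 4–6 → each gets rank 6.
N has value 11.05 s → rank 3.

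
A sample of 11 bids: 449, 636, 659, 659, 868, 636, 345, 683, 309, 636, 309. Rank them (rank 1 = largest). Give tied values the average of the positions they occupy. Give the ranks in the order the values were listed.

Sorted (descending): 868, 683, 659, 659, 636, 636, 636, 449, 345, 309, 309
The 2 values of 659 occupy positions 3–4 → average rank (3+4)/2 = 3.5.
The 3 values of 636 occupy positions 5–7 → average rank 6.
The 2 values of 309 occupy positions 10–11 → average rank (10+11)/2 = 10.5.

8, 6, 3.5, 3.5, 1, 6, 9, 2, 10.5, 6, 10.5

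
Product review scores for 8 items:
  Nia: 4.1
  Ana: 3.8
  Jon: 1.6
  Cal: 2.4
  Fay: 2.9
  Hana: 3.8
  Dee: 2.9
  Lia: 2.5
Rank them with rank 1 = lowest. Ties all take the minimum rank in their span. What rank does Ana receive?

6

Sorted (ascending): 1.6, 2.4, 2.5, 2.9, 2.9, 3.8, 3.8, 4.1
The 2 values of 2.9 occupy positions 4–5 → each gets rank 4.
The 2 values of 3.8 occupy positions 6–7 → each gets rank 6.
Ana has value 3.8 → rank 6.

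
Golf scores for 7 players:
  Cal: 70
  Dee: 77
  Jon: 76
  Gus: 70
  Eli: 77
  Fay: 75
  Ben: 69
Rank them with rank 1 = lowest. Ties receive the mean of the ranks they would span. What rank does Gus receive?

2.5

Sorted (ascending): 69, 70, 70, 75, 76, 77, 77
The 2 values of 70 occupy positions 2–3 → average rank (2+3)/2 = 2.5.
The 2 values of 77 occupy positions 6–7 → average rank (6+7)/2 = 6.5.
Gus has value 70 → rank 2.5.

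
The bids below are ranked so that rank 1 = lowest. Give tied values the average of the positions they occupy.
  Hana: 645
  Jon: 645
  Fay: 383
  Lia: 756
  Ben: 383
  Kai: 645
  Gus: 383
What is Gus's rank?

2

Sorted (ascending): 383, 383, 383, 645, 645, 645, 756
The 3 values of 383 occupy positions 1–3 → average rank 2.
The 3 values of 645 occupy positions 4–6 → average rank 5.
Gus has value 383 → rank 2.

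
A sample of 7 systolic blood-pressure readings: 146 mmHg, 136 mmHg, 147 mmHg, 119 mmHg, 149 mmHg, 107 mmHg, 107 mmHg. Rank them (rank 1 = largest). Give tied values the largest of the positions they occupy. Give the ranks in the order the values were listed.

3, 4, 2, 5, 1, 7, 7

Sorted (descending): 149, 147, 146, 136, 119, 107, 107
The 2 values of 107 occupy positions 6–7 → each gets rank 7.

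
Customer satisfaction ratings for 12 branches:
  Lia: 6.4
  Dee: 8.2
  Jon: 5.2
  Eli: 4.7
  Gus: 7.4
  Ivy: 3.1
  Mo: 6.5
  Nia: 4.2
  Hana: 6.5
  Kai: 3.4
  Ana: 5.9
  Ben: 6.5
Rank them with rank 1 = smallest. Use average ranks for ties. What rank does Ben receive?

Sorted (ascending): 3.1, 3.4, 4.2, 4.7, 5.2, 5.9, 6.4, 6.5, 6.5, 6.5, 7.4, 8.2
The 3 values of 6.5 occupy positions 8–10 → average rank 9.
Ben has value 6.5 → rank 9.

9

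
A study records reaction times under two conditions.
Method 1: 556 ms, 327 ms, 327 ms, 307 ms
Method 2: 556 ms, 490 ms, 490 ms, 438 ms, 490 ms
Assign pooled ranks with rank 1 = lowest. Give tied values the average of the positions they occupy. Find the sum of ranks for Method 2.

30.5

Sorted (ascending): 307, 327, 327, 438, 490, 490, 490, 556, 556
The 2 values of 327 occupy positions 2–3 → average rank (2+3)/2 = 2.5.
The 3 values of 490 occupy positions 5–7 → average rank 6.
The 2 values of 556 occupy positions 8–9 → average rank (8+9)/2 = 8.5.
Method 2 values → pooled ranks: 556→8.5, 490→6, 490→6, 438→4, 490→6
Rank sum = 8.5 + 6 + 6 + 4 + 6 = 30.5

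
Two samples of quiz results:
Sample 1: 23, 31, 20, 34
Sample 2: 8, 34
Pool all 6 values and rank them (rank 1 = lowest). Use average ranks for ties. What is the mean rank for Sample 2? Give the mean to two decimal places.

Sorted (ascending): 8, 20, 23, 31, 34, 34
The 2 values of 34 occupy positions 5–6 → average rank (5+6)/2 = 5.5.
Sample 2 values → pooled ranks: 8→1, 34→5.5
Mean rank = (1 + 5.5) / 2 = 3.25

3.25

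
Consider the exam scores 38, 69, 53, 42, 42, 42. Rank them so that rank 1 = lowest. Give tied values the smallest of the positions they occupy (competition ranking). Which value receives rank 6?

69

Sorted (ascending): 38, 42, 42, 42, 53, 69
The 3 values of 42 occupy positions 2–4 → each gets rank 2.
Rank 6 → value 69.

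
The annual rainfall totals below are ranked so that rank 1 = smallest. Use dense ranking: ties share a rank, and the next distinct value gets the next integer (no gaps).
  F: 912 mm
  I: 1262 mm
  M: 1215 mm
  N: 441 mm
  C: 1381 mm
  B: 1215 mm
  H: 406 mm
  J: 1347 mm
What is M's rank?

Sorted (ascending): 406, 441, 912, 1215, 1215, 1262, 1347, 1381
The 2 values of 1215 share dense rank 4.
Remaining distinct values take the next consecutive integers.
M has value 1215 mm → rank 4.

4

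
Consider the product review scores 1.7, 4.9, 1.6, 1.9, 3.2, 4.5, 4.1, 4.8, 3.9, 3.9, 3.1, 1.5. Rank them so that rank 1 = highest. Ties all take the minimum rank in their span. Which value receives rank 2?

4.8

Sorted (descending): 4.9, 4.8, 4.5, 4.1, 3.9, 3.9, 3.2, 3.1, 1.9, 1.7, 1.6, 1.5
The 2 values of 3.9 occupy positions 5–6 → each gets rank 5.
Rank 2 → value 4.8.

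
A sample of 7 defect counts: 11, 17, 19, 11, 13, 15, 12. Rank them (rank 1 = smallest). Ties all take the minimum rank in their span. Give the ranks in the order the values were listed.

1, 6, 7, 1, 4, 5, 3

Sorted (ascending): 11, 11, 12, 13, 15, 17, 19
The 2 values of 11 occupy positions 1–2 → each gets rank 1.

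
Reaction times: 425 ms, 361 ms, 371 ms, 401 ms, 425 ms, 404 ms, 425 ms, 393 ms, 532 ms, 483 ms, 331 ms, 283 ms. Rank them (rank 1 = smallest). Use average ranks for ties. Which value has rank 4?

371

Sorted (ascending): 283, 331, 361, 371, 393, 401, 404, 425, 425, 425, 483, 532
The 3 values of 425 occupy positions 8–10 → average rank 9.
Rank 4 → value 371.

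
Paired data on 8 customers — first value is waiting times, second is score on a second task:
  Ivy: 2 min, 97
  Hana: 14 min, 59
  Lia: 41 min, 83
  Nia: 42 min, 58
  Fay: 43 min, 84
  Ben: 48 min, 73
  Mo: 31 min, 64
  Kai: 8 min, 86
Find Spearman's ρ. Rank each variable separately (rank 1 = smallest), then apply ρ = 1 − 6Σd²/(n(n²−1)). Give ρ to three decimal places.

-0.405

Ranks of variable 1: 1, 3, 5, 6, 7, 8, 4, 2
Ranks of variable 2: 8, 2, 5, 1, 6, 4, 3, 7
d = r₁ − r₂: -7, 1, 0, 5, 1, 4, 1, -5
d²: 49, 1, 0, 25, 1, 16, 1, 25; Σd² = 118
ρ = 1 − 6·118/(8·63) = 1 − 708/504 = -0.405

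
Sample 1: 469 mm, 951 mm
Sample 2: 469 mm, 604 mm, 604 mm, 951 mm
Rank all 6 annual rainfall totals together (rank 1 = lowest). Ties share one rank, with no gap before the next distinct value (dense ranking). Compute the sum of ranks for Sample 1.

4

Sorted (ascending): 469, 469, 604, 604, 951, 951
The 2 values of 469 share dense rank 1.
The 2 values of 604 share dense rank 2.
The 2 values of 951 share dense rank 3.
Sample 1 values → pooled ranks: 469→1, 951→3
Rank sum = 1 + 3 = 4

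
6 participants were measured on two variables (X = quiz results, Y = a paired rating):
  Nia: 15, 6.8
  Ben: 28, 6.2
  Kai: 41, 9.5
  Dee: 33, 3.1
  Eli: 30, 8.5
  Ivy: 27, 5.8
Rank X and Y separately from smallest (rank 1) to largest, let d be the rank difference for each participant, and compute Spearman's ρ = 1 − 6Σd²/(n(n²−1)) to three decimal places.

Ranks of variable 1: 1, 3, 6, 5, 4, 2
Ranks of variable 2: 4, 3, 6, 1, 5, 2
d = r₁ − r₂: -3, 0, 0, 4, -1, 0
d²: 9, 0, 0, 16, 1, 0; Σd² = 26
ρ = 1 − 6·26/(6·35) = 1 − 156/210 = 0.257

0.257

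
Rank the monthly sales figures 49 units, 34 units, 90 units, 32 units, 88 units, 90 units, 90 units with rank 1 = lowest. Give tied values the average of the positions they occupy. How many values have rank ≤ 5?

Sorted (ascending): 32, 34, 49, 88, 90, 90, 90
The 3 values of 90 occupy positions 5–7 → average rank 6.
Ranks ≤ 5: {1, 2, 3, 4} → 4 values.

4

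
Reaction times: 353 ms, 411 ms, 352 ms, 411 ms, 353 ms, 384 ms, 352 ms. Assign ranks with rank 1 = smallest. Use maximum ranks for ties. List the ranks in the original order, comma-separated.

4, 7, 2, 7, 4, 5, 2

Sorted (ascending): 352, 352, 353, 353, 384, 411, 411
The 2 values of 352 occupy positions 1–2 → each gets rank 2.
The 2 values of 353 occupy positions 3–4 → each gets rank 4.
The 2 values of 411 occupy positions 6–7 → each gets rank 7.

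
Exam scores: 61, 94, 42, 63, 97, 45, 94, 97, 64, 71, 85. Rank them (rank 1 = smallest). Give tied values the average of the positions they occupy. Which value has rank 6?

71

Sorted (ascending): 42, 45, 61, 63, 64, 71, 85, 94, 94, 97, 97
The 2 values of 94 occupy positions 8–9 → average rank (8+9)/2 = 8.5.
The 2 values of 97 occupy positions 10–11 → average rank (10+11)/2 = 10.5.
Rank 6 → value 71.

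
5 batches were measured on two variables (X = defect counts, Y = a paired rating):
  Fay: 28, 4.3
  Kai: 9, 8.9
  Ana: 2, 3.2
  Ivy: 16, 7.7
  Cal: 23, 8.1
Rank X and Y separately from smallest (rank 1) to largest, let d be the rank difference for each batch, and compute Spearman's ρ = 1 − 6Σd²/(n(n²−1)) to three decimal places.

Ranks of variable 1: 5, 2, 1, 3, 4
Ranks of variable 2: 2, 5, 1, 3, 4
d = r₁ − r₂: 3, -3, 0, 0, 0
d²: 9, 9, 0, 0, 0; Σd² = 18
ρ = 1 − 6·18/(5·24) = 1 − 108/120 = 0.100

0.100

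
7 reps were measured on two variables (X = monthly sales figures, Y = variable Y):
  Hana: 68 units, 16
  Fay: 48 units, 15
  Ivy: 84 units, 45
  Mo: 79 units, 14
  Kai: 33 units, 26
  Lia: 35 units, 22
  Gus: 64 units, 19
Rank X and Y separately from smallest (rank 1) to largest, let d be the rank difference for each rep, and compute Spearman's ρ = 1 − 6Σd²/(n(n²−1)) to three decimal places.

-0.143

Ranks of variable 1: 5, 3, 7, 6, 1, 2, 4
Ranks of variable 2: 3, 2, 7, 1, 6, 5, 4
d = r₁ − r₂: 2, 1, 0, 5, -5, -3, 0
d²: 4, 1, 0, 25, 25, 9, 0; Σd² = 64
ρ = 1 − 6·64/(7·48) = 1 − 384/336 = -0.143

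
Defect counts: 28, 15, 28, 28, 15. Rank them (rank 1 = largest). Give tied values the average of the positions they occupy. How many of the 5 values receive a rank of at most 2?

Sorted (descending): 28, 28, 28, 15, 15
The 3 values of 28 occupy positions 1–3 → average rank 2.
The 2 values of 15 occupy positions 4–5 → average rank (4+5)/2 = 4.5.
Ranks ≤ 2: {2, 2, 2} → 3 values.

3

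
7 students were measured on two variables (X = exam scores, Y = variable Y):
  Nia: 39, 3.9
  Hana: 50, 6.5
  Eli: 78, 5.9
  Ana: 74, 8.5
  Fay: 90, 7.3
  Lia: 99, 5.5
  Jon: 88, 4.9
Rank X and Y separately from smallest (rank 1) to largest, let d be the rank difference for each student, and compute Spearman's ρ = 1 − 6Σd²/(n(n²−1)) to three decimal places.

Ranks of variable 1: 1, 2, 4, 3, 6, 7, 5
Ranks of variable 2: 1, 5, 4, 7, 6, 3, 2
d = r₁ − r₂: 0, -3, 0, -4, 0, 4, 3
d²: 0, 9, 0, 16, 0, 16, 9; Σd² = 50
ρ = 1 − 6·50/(7·48) = 1 − 300/336 = 0.107

0.107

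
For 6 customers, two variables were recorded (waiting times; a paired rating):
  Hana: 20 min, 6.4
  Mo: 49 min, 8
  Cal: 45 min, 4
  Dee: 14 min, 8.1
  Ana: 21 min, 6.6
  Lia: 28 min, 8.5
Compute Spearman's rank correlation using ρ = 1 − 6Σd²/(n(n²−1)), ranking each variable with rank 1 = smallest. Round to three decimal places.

Ranks of variable 1: 2, 6, 5, 1, 3, 4
Ranks of variable 2: 2, 4, 1, 5, 3, 6
d = r₁ − r₂: 0, 2, 4, -4, 0, -2
d²: 0, 4, 16, 16, 0, 4; Σd² = 40
ρ = 1 − 6·40/(6·35) = 1 − 240/210 = -0.143

-0.143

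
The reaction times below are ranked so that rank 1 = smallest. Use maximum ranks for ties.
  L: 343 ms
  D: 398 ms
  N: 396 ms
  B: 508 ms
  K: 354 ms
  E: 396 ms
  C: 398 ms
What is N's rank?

4

Sorted (ascending): 343, 354, 396, 396, 398, 398, 508
The 2 values of 396 occupy positions 3–4 → each gets rank 4.
The 2 values of 398 occupy positions 5–6 → each gets rank 6.
N has value 396 ms → rank 4.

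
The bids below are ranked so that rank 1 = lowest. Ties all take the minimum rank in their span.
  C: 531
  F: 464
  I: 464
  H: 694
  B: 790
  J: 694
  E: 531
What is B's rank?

Sorted (ascending): 464, 464, 531, 531, 694, 694, 790
The 2 values of 464 occupy positions 1–2 → each gets rank 1.
The 2 values of 531 occupy positions 3–4 → each gets rank 3.
The 2 values of 694 occupy positions 5–6 → each gets rank 5.
B has value 790 → rank 7.

7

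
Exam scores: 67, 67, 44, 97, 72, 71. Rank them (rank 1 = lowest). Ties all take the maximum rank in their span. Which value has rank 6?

Sorted (ascending): 44, 67, 67, 71, 72, 97
The 2 values of 67 occupy positions 2–3 → each gets rank 3.
Rank 6 → value 97.

97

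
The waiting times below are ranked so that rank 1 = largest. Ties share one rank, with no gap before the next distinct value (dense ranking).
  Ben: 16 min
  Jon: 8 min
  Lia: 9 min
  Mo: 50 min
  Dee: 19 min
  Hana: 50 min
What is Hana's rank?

1

Sorted (descending): 50, 50, 19, 16, 9, 8
The 2 values of 50 share dense rank 1.
Remaining distinct values take the next consecutive integers.
Hana has value 50 min → rank 1.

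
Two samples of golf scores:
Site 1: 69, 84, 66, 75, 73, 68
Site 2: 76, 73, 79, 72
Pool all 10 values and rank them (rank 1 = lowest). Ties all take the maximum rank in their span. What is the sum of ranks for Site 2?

Sorted (ascending): 66, 68, 69, 72, 73, 73, 75, 76, 79, 84
The 2 values of 73 occupy positions 5–6 → each gets rank 6.
Site 2 values → pooled ranks: 76→8, 73→6, 79→9, 72→4
Rank sum = 8 + 6 + 9 + 4 = 27

27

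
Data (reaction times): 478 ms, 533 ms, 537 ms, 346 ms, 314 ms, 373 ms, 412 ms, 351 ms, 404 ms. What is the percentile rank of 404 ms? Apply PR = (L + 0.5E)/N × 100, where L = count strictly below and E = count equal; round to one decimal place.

N = 9.
Strictly below 404: 4. Equal to 404: 1.
PR = (4 + 0.5·1)/9 × 100 = 50.0

50.0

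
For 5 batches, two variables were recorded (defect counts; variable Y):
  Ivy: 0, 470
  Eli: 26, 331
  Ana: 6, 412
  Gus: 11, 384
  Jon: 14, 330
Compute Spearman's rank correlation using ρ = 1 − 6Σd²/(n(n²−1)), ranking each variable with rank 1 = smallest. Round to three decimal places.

-0.900

Ranks of variable 1: 1, 5, 2, 3, 4
Ranks of variable 2: 5, 2, 4, 3, 1
d = r₁ − r₂: -4, 3, -2, 0, 3
d²: 16, 9, 4, 0, 9; Σd² = 38
ρ = 1 − 6·38/(5·24) = 1 − 228/120 = -0.900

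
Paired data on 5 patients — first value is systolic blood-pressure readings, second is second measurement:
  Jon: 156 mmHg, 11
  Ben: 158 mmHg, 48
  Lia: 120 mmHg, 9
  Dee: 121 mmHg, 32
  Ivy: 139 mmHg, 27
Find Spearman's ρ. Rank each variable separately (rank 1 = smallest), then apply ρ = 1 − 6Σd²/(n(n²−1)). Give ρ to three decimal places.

0.600

Ranks of variable 1: 4, 5, 1, 2, 3
Ranks of variable 2: 2, 5, 1, 4, 3
d = r₁ − r₂: 2, 0, 0, -2, 0
d²: 4, 0, 0, 4, 0; Σd² = 8
ρ = 1 − 6·8/(5·24) = 1 − 48/120 = 0.600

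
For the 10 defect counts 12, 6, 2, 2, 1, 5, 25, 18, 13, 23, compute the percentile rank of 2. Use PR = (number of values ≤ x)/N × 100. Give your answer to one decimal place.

N = 10.
Strictly below 2: 1. Equal to 2: 2.
PR = 3/10 × 100 = 30.0

30.0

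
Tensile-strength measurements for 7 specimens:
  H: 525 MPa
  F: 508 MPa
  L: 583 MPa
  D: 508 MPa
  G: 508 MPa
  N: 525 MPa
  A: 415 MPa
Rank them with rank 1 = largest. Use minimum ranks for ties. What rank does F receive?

4

Sorted (descending): 583, 525, 525, 508, 508, 508, 415
The 2 values of 525 occupy positions 2–3 → each gets rank 2.
The 3 values of 508 occupy positions 4–6 → each gets rank 4.
F has value 508 MPa → rank 4.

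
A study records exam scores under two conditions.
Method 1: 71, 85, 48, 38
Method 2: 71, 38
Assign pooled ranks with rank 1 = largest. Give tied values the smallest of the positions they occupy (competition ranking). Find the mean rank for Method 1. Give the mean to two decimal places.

3.00

Sorted (descending): 85, 71, 71, 48, 38, 38
The 2 values of 71 occupy positions 2–3 → each gets rank 2.
The 2 values of 38 occupy positions 5–6 → each gets rank 5.
Method 1 values → pooled ranks: 71→2, 85→1, 48→4, 38→5
Mean rank = (2 + 1 + 4 + 5) / 4 = 3.00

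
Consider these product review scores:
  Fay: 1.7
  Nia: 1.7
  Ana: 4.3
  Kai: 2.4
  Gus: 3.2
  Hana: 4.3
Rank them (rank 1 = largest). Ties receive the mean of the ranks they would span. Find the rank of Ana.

1.5

Sorted (descending): 4.3, 4.3, 3.2, 2.4, 1.7, 1.7
The 2 values of 4.3 occupy positions 1–2 → average rank (1+2)/2 = 1.5.
The 2 values of 1.7 occupy positions 5–6 → average rank (5+6)/2 = 5.5.
Ana has value 4.3 → rank 1.5.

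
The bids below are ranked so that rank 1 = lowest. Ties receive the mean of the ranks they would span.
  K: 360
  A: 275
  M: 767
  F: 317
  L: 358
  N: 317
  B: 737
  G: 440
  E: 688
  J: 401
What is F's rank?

Sorted (ascending): 275, 317, 317, 358, 360, 401, 440, 688, 737, 767
The 2 values of 317 occupy positions 2–3 → average rank (2+3)/2 = 2.5.
F has value 317 → rank 2.5.

2.5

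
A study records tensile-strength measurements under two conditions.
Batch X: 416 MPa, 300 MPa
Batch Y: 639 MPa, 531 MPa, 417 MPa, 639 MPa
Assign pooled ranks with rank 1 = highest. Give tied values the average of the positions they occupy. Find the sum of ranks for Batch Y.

Sorted (descending): 639, 639, 531, 417, 416, 300
The 2 values of 639 occupy positions 1–2 → average rank (1+2)/2 = 1.5.
Batch Y values → pooled ranks: 639→1.5, 531→3, 417→4, 639→1.5
Rank sum = 1.5 + 3 + 4 + 1.5 = 10

10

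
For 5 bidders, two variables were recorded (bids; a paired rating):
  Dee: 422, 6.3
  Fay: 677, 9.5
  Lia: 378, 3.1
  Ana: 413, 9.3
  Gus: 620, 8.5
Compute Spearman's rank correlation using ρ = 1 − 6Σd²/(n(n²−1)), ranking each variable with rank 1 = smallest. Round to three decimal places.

0.700

Ranks of variable 1: 3, 5, 1, 2, 4
Ranks of variable 2: 2, 5, 1, 4, 3
d = r₁ − r₂: 1, 0, 0, -2, 1
d²: 1, 0, 0, 4, 1; Σd² = 6
ρ = 1 − 6·6/(5·24) = 1 − 36/120 = 0.700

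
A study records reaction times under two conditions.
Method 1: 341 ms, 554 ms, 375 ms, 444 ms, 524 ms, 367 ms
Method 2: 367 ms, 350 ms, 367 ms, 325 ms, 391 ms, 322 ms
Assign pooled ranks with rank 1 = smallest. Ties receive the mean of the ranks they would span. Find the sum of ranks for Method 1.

Sorted (ascending): 322, 325, 341, 350, 367, 367, 367, 375, 391, 444, 524, 554
The 3 values of 367 occupy positions 5–7 → average rank 6.
Method 1 values → pooled ranks: 341→3, 554→12, 375→8, 444→10, 524→11, 367→6
Rank sum = 3 + 12 + 8 + 10 + 11 + 6 = 50

50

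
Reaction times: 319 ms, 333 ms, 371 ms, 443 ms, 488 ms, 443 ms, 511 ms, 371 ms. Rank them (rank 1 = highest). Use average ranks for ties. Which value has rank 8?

Sorted (descending): 511, 488, 443, 443, 371, 371, 333, 319
The 2 values of 443 occupy positions 3–4 → average rank (3+4)/2 = 3.5.
The 2 values of 371 occupy positions 5–6 → average rank (5+6)/2 = 5.5.
Rank 8 → value 319.

319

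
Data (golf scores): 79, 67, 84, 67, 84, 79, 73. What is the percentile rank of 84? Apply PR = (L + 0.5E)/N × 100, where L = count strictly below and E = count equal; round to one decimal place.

85.7

N = 7.
Strictly below 84: 5. Equal to 84: 2.
PR = (5 + 0.5·2)/7 × 100 = 85.7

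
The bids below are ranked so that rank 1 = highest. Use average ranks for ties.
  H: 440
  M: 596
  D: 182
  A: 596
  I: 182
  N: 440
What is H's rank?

3.5

Sorted (descending): 596, 596, 440, 440, 182, 182
The 2 values of 596 occupy positions 1–2 → average rank (1+2)/2 = 1.5.
The 2 values of 440 occupy positions 3–4 → average rank (3+4)/2 = 3.5.
The 2 values of 182 occupy positions 5–6 → average rank (5+6)/2 = 5.5.
H has value 440 → rank 3.5.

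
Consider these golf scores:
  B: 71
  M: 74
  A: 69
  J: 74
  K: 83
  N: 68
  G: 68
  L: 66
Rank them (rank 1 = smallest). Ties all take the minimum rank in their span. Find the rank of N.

Sorted (ascending): 66, 68, 68, 69, 71, 74, 74, 83
The 2 values of 68 occupy positions 2–3 → each gets rank 2.
The 2 values of 74 occupy positions 6–7 → each gets rank 6.
N has value 68 → rank 2.

2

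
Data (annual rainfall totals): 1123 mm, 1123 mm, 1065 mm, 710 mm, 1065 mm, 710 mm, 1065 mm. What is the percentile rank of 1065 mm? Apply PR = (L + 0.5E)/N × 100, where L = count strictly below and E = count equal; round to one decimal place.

50.0

N = 7.
Strictly below 1065: 2. Equal to 1065: 3.
PR = (2 + 0.5·3)/7 × 100 = 50.0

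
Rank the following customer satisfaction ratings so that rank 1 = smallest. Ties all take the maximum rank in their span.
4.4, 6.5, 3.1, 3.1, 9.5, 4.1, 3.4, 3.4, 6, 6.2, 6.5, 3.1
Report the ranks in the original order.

Sorted (ascending): 3.1, 3.1, 3.1, 3.4, 3.4, 4.1, 4.4, 6, 6.2, 6.5, 6.5, 9.5
The 3 values of 3.1 occupy positions 1–3 → each gets rank 3.
The 2 values of 3.4 occupy positions 4–5 → each gets rank 5.
The 2 values of 6.5 occupy positions 10–11 → each gets rank 11.

7, 11, 3, 3, 12, 6, 5, 5, 8, 9, 11, 3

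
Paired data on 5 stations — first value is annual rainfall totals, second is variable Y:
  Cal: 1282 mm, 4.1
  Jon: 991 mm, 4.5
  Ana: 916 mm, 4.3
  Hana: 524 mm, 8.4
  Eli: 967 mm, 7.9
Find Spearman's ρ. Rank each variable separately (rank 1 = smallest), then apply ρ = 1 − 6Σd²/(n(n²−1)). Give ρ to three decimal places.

Ranks of variable 1: 5, 4, 2, 1, 3
Ranks of variable 2: 1, 3, 2, 5, 4
d = r₁ − r₂: 4, 1, 0, -4, -1
d²: 16, 1, 0, 16, 1; Σd² = 34
ρ = 1 − 6·34/(5·24) = 1 − 204/120 = -0.700

-0.700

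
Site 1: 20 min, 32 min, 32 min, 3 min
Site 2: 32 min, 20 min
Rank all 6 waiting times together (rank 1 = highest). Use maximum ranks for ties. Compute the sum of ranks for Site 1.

Sorted (descending): 32, 32, 32, 20, 20, 3
The 3 values of 32 occupy positions 1–3 → each gets rank 3.
The 2 values of 20 occupy positions 4–5 → each gets rank 5.
Site 1 values → pooled ranks: 20→5, 32→3, 32→3, 3→6
Rank sum = 5 + 3 + 3 + 6 = 17

17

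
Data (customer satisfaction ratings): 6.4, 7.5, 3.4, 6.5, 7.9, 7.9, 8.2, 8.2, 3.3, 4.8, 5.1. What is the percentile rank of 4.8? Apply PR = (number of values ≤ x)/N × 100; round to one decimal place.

N = 11.
Strictly below 4.8: 2. Equal to 4.8: 1.
PR = 3/11 × 100 = 27.3

27.3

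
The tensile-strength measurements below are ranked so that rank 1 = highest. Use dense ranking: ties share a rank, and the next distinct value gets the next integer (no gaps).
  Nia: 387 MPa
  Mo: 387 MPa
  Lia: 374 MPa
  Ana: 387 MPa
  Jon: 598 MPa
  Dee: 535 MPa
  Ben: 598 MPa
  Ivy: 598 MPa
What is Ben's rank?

Sorted (descending): 598, 598, 598, 535, 387, 387, 387, 374
The 3 values of 598 share dense rank 1.
The 3 values of 387 share dense rank 3.
Remaining distinct values take the next consecutive integers.
Ben has value 598 MPa → rank 1.

1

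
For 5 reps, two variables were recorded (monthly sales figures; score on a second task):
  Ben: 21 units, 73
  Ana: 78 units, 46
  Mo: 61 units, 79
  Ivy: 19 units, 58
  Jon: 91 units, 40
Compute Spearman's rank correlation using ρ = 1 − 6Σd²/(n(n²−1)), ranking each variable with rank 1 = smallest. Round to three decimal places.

-0.600

Ranks of variable 1: 2, 4, 3, 1, 5
Ranks of variable 2: 4, 2, 5, 3, 1
d = r₁ − r₂: -2, 2, -2, -2, 4
d²: 4, 4, 4, 4, 16; Σd² = 32
ρ = 1 − 6·32/(5·24) = 1 − 192/120 = -0.600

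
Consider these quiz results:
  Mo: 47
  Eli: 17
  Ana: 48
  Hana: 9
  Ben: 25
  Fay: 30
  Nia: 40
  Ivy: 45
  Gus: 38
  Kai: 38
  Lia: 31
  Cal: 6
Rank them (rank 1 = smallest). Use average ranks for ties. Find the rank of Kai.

7.5

Sorted (ascending): 6, 9, 17, 25, 30, 31, 38, 38, 40, 45, 47, 48
The 2 values of 38 occupy positions 7–8 → average rank (7+8)/2 = 7.5.
Kai has value 38 → rank 7.5.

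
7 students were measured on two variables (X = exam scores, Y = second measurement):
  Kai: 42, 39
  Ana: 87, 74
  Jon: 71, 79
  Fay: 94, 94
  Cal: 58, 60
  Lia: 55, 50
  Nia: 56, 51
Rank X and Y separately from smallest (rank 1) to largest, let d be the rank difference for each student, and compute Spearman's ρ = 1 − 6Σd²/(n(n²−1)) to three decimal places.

Ranks of variable 1: 1, 6, 5, 7, 4, 2, 3
Ranks of variable 2: 1, 5, 6, 7, 4, 2, 3
d = r₁ − r₂: 0, 1, -1, 0, 0, 0, 0
d²: 0, 1, 1, 0, 0, 0, 0; Σd² = 2
ρ = 1 − 6·2/(7·48) = 1 − 12/336 = 0.964

0.964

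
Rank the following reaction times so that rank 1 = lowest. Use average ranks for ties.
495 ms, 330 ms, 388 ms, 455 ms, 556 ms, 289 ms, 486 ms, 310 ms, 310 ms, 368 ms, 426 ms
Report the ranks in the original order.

Sorted (ascending): 289, 310, 310, 330, 368, 388, 426, 455, 486, 495, 556
The 2 values of 310 occupy positions 2–3 → average rank (2+3)/2 = 2.5.

10, 4, 6, 8, 11, 1, 9, 2.5, 2.5, 5, 7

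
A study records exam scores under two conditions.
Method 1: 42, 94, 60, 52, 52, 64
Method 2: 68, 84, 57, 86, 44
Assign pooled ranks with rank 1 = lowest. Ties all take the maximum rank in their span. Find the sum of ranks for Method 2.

34

Sorted (ascending): 42, 44, 52, 52, 57, 60, 64, 68, 84, 86, 94
The 2 values of 52 occupy positions 3–4 → each gets rank 4.
Method 2 values → pooled ranks: 68→8, 84→9, 57→5, 86→10, 44→2
Rank sum = 8 + 9 + 5 + 10 + 2 = 34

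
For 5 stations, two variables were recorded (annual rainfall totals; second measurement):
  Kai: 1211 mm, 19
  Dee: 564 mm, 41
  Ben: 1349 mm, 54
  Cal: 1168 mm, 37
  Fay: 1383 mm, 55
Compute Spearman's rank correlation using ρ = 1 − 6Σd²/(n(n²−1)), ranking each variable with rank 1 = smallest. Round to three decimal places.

Ranks of variable 1: 3, 1, 4, 2, 5
Ranks of variable 2: 1, 3, 4, 2, 5
d = r₁ − r₂: 2, -2, 0, 0, 0
d²: 4, 4, 0, 0, 0; Σd² = 8
ρ = 1 − 6·8/(5·24) = 1 − 48/120 = 0.600

0.600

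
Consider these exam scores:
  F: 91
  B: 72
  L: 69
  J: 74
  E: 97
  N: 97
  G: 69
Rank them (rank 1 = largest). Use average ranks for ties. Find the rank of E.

Sorted (descending): 97, 97, 91, 74, 72, 69, 69
The 2 values of 97 occupy positions 1–2 → average rank (1+2)/2 = 1.5.
The 2 values of 69 occupy positions 6–7 → average rank (6+7)/2 = 6.5.
E has value 97 → rank 1.5.

1.5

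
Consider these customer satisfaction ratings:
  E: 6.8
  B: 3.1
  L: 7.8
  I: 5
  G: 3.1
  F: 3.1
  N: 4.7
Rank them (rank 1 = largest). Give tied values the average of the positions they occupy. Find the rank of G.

6

Sorted (descending): 7.8, 6.8, 5, 4.7, 3.1, 3.1, 3.1
The 3 values of 3.1 occupy positions 5–7 → average rank 6.
G has value 3.1 → rank 6.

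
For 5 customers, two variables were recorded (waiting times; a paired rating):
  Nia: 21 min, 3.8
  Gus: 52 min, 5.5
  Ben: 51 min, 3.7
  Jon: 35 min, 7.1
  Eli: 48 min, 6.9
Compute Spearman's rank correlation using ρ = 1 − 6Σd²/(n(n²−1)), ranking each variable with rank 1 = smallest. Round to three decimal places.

-0.200

Ranks of variable 1: 1, 5, 4, 2, 3
Ranks of variable 2: 2, 3, 1, 5, 4
d = r₁ − r₂: -1, 2, 3, -3, -1
d²: 1, 4, 9, 9, 1; Σd² = 24
ρ = 1 − 6·24/(5·24) = 1 − 144/120 = -0.200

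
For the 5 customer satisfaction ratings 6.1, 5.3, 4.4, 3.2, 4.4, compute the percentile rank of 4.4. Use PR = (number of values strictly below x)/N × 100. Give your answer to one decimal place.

20.0

N = 5.
Strictly below 4.4: 1. Equal to 4.4: 2.
PR = 1/5 × 100 = 20.0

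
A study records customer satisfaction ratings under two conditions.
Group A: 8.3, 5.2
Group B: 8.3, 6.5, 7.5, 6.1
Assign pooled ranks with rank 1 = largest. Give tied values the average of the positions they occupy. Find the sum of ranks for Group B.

13.5

Sorted (descending): 8.3, 8.3, 7.5, 6.5, 6.1, 5.2
The 2 values of 8.3 occupy positions 1–2 → average rank (1+2)/2 = 1.5.
Group B values → pooled ranks: 8.3→1.5, 6.5→4, 7.5→3, 6.1→5
Rank sum = 1.5 + 4 + 3 + 5 = 13.5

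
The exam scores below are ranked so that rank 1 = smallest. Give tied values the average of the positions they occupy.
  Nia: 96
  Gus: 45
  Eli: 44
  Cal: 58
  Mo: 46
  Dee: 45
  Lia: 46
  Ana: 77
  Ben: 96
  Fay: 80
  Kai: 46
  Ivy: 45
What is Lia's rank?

Sorted (ascending): 44, 45, 45, 45, 46, 46, 46, 58, 77, 80, 96, 96
The 3 values of 45 occupy positions 2–4 → average rank 3.
The 3 values of 46 occupy positions 5–7 → average rank 6.
The 2 values of 96 occupy positions 11–12 → average rank (11+12)/2 = 11.5.
Lia has value 46 → rank 6.

6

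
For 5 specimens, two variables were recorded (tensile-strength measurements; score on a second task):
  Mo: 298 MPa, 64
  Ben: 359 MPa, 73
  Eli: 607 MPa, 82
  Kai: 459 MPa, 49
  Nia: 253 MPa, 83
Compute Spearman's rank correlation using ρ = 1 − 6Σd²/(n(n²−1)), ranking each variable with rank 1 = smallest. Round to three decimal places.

-0.300

Ranks of variable 1: 2, 3, 5, 4, 1
Ranks of variable 2: 2, 3, 4, 1, 5
d = r₁ − r₂: 0, 0, 1, 3, -4
d²: 0, 0, 1, 9, 16; Σd² = 26
ρ = 1 − 6·26/(5·24) = 1 − 156/120 = -0.300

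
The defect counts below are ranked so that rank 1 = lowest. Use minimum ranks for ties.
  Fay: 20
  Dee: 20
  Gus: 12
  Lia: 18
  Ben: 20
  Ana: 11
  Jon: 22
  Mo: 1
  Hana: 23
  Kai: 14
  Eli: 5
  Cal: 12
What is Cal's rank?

4

Sorted (ascending): 1, 5, 11, 12, 12, 14, 18, 20, 20, 20, 22, 23
The 2 values of 12 occupy positions 4–5 → each gets rank 4.
The 3 values of 20 occupy positions 8–10 → each gets rank 8.
Cal has value 12 → rank 4.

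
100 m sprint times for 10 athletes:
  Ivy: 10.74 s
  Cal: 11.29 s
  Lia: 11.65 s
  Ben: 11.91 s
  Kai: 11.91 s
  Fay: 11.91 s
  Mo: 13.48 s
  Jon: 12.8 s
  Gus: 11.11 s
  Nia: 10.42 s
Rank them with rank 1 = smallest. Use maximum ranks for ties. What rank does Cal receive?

4

Sorted (ascending): 10.42, 10.74, 11.11, 11.29, 11.65, 11.91, 11.91, 11.91, 12.8, 13.48
The 3 values of 11.91 occupy positions 6–8 → each gets rank 8.
Cal has value 11.29 s → rank 4.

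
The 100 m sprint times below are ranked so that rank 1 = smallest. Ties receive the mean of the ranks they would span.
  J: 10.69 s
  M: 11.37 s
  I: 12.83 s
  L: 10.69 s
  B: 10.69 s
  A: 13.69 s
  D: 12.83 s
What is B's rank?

2

Sorted (ascending): 10.69, 10.69, 10.69, 11.37, 12.83, 12.83, 13.69
The 3 values of 10.69 occupy positions 1–3 → average rank 2.
The 2 values of 12.83 occupy positions 5–6 → average rank (5+6)/2 = 5.5.
B has value 10.69 s → rank 2.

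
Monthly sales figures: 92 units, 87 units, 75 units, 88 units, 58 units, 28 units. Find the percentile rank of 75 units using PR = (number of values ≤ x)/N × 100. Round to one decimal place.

N = 6.
Strictly below 75: 2. Equal to 75: 1.
PR = 3/6 × 100 = 50.0

50.0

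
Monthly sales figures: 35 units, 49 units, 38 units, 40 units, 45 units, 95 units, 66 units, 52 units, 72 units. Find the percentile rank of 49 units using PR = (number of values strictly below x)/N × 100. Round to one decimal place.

N = 9.
Strictly below 49: 4. Equal to 49: 1.
PR = 4/9 × 100 = 44.4

44.4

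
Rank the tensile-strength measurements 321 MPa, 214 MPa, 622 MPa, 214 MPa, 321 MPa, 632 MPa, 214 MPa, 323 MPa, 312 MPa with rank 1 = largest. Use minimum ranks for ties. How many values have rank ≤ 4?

Sorted (descending): 632, 622, 323, 321, 321, 312, 214, 214, 214
The 2 values of 321 occupy positions 4–5 → each gets rank 4.
The 3 values of 214 occupy positions 7–9 → each gets rank 7.
Ranks ≤ 4: {1, 2, 3, 4, 4} → 5 values.

5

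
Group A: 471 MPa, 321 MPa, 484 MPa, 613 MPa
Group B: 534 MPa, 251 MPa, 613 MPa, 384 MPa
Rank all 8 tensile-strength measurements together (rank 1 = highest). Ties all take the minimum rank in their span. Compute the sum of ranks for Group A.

Sorted (descending): 613, 613, 534, 484, 471, 384, 321, 251
The 2 values of 613 occupy positions 1–2 → each gets rank 1.
Group A values → pooled ranks: 471→5, 321→7, 484→4, 613→1
Rank sum = 5 + 7 + 4 + 1 = 17

17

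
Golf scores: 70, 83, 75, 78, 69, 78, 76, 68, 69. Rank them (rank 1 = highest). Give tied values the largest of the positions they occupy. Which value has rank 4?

76

Sorted (descending): 83, 78, 78, 76, 75, 70, 69, 69, 68
The 2 values of 78 occupy positions 2–3 → each gets rank 3.
The 2 values of 69 occupy positions 7–8 → each gets rank 8.
Rank 4 → value 76.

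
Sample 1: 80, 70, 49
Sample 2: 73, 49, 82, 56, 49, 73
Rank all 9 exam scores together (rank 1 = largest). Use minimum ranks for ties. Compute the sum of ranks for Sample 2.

Sorted (descending): 82, 80, 73, 73, 70, 56, 49, 49, 49
The 2 values of 73 occupy positions 3–4 → each gets rank 3.
The 3 values of 49 occupy positions 7–9 → each gets rank 7.
Sample 2 values → pooled ranks: 73→3, 49→7, 82→1, 56→6, 49→7, 73→3
Rank sum = 3 + 7 + 1 + 6 + 7 + 3 = 27

27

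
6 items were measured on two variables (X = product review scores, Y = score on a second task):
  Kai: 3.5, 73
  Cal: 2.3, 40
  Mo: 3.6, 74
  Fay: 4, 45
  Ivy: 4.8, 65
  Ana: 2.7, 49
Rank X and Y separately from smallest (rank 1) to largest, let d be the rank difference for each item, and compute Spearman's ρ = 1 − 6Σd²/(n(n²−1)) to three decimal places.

0.371

Ranks of variable 1: 3, 1, 4, 5, 6, 2
Ranks of variable 2: 5, 1, 6, 2, 4, 3
d = r₁ − r₂: -2, 0, -2, 3, 2, -1
d²: 4, 0, 4, 9, 4, 1; Σd² = 22
ρ = 1 − 6·22/(6·35) = 1 − 132/210 = 0.371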